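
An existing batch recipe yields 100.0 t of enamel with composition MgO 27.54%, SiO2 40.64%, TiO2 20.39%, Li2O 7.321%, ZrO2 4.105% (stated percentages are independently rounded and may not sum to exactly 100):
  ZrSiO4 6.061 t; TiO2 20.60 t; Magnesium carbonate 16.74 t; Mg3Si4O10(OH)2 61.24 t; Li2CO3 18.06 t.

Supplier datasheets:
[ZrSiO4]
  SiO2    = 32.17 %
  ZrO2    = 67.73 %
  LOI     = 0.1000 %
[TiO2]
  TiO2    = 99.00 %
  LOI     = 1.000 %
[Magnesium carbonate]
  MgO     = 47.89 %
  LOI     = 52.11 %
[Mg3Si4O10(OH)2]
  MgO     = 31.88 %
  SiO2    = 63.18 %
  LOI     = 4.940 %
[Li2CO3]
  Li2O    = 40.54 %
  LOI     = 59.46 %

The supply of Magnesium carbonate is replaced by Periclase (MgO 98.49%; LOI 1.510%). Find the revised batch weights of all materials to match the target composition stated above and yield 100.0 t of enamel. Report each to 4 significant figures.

Revised batch per 100.0 t enamel:
  ZrSiO4: 6.061 t
  TiO2: 20.60 t
  Periclase: 8.140 t
  Mg3Si4O10(OH)2: 61.24 t
  Li2CO3: 18.06 t
Total batch = 114.1 t; LOI loss = 14.10 t

Mid-chain values are printed rounded off to 4 significant figures between the steps. All arithmetic maintains full float precision from start to finish. A single rounding yields every reported result; derived quantities (the five compositions, LOI, net glass mass, the yield, the totals) are rebuilt at full precision starting from the weights per 100.0 t of glass as set out in problem or answer.
Target masses of each oxide per 100.0 t enamel:
  MgO: 27.54% × 100.0 = 27.54 t
  SiO2: 40.64% × 100.0 = 40.64 t
  TiO2: 20.39% × 100.0 = 20.39 t
  Li2O: 7.321% × 100.0 = 7.321 t
  ZrO2: 4.105% × 100.0 = 4.105 t
Sums-versus-targets review applying the batch weights above, at the basis given (every target is met by its sum net of answer rounding effects):
  MgO: 8.140·0.9849 + 61.24·0.3188 = 27.54 t (target 27.54 t)
  SiO2: 6.061·0.3217 + 61.24·0.6318 = 40.64 t (target 40.64 t)
  TiO2: 20.60·0.9900 = 20.39 t (target 20.39 t)
  Li2O: 18.06·0.4054 = 7.322 t (target 7.321 t)
  ZrO2: 6.061·0.6773 = 4.105 t (target 4.105 t)
The glass-mass cross-check: batch total minus LOI = 100.0 t (oxide target masses add up to 100.0 t; basis as stated: 100.0 t — deltas are rounding alone).
Adding the batch up: Σ batch = 114.1 t; LOI removed, Σ of batch·LOI: 14.10 t; the yield ratio, glass ÷ batch: 87.64%.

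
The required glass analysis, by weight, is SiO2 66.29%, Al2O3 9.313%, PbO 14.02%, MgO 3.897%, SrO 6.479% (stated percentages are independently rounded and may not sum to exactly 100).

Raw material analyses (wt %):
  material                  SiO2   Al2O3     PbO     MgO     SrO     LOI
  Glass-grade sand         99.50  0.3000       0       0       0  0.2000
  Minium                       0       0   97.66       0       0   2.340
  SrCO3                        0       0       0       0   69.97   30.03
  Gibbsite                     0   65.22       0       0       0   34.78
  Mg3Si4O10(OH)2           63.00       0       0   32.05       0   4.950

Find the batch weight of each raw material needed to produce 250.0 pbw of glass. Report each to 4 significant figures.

Batch per 250.0 pbw glass:
  Glass-grade sand: 147.3 pbw
  Minium: 35.89 pbw
  SrCO3: 23.15 pbw
  Gibbsite: 35.02 pbw
  Mg3Si4O10(OH)2: 30.40 pbw
Total batch = 271.8 pbw; LOI loss = 21.77 pbw; yield = 91.99%

The intermediate values appear rounded to 4 significant figures between the steps. All arithmetic keeps full float precision from start to finish; a single rounding completes each reported value; derived quantities, including the yield, five oxide percentages, net glass mass, ignition loss, the totals, are carried using the weight values per 250.0 pbw of glass at exact precision, as written in problem or answer.
Per-oxide target masses for 250.0 pbw glass:
  SiO2: 66.29% × 250.0 = 165.7 pbw
  Al2O3: 9.313% × 250.0 = 23.28 pbw
  PbO: 14.02% × 250.0 = 35.05 pbw
  MgO: 3.897% × 250.0 = 9.742 pbw
  SrO: 6.479% × 250.0 = 16.20 pbw
Sums-versus-targets review per the reported batch figures, for the quoted basis mass (sum by sum, the targets are met within answer rounding):
  SiO2: 147.3·0.9950 + 30.40·0.6300 = 165.7 pbw (target 165.7 pbw)
  Al2O3: 147.3·0.003000 + 35.02·0.6522 = 23.28 pbw (target 23.28 pbw)
  PbO: 35.89·0.9766 = 35.05 pbw (target 35.05 pbw)
  MgO: 30.40·0.3205 = 9.743 pbw (target 9.742 pbw)
  SrO: 23.15·0.6997 = 16.20 pbw (target 16.20 pbw)
Glass-mass closure: whole batch net of LOI = 250.0 pbw (per-oxide target masses sum to 250.0 pbw; against the stated basis, 250.0 pbw — a pure rounding effect).
Total batch = Σ batch = 271.8 pbw; Σ batch·LOI gives LOI loss = 21.77 pbw; as yield: glass ÷ batch → 91.99%.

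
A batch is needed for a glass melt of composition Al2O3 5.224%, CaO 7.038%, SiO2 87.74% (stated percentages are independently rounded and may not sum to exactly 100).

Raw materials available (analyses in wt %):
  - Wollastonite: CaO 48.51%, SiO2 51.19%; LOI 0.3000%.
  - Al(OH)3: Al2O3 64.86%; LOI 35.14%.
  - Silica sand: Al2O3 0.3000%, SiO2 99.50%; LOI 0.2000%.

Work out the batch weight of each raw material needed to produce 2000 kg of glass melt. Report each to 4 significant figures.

All arithmetic carries full float precision from first step to last. In-progress results are displayed rounded to 4 significant figures at each printed step. Exactly one rounding is applied to each reported number — all derived quantities (three oxide percentages, net glass mass, ignition loss, the totals, yield) are recomputed using the weight values for 2000 kg of glass in full precision, as written in the problem or answer text.
The oxide mass targets at 2000 kg glass melt:
  Al2O3: 5.224% × 2000 = 104.5 kg
  CaO: 7.038% × 2000 = 140.8 kg
  SiO2: 87.74% × 2000 = 1755 kg
Per-oxide balance check on the weights just shown, against the basis in use (oxide sums agree with the targets modulo rounding of the values):
  Al2O3: 153.6·0.6486 + 1614·0.003000 = 104.5 kg (target 104.5 kg)
  CaO: 290.2·0.4851 = 140.8 kg (target 140.8 kg)
  SiO2: 290.2·0.5119 + 1614·0.9950 = 1754 kg (target 1755 kg)
Glass-mass closure: batch total minus LOI = 2000 kg (summing oxide targets gives 2000 kg; stated basis 2000 kg — a pure rounding effect).
Batch total: Σ batch = 2058 kg; ignition loss, Σ(batch × LOI) = 58.07 kg; the yield ratio, glass ÷ batch: 97.18%.

Batch per 2000 kg glass melt:
  Wollastonite: 290.2 kg
  Al(OH)3: 153.6 kg
  Silica sand: 1614 kg
Total batch = 2058 kg; LOI loss = 58.07 kg; yield = 97.18%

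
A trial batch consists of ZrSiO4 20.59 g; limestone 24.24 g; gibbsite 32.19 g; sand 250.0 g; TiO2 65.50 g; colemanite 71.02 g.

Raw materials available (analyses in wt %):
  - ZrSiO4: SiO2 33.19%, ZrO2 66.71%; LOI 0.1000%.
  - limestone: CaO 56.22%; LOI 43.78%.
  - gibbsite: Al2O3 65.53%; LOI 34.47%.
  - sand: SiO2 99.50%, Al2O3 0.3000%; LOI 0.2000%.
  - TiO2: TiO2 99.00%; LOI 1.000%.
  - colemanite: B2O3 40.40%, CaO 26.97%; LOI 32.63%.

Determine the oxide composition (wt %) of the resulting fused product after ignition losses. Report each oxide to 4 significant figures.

Values along the way are displayed with 4-significant-figure rounding as written; the working math keeps full precision through the solve. A single rounding yields each reported result. All derived quantities, which include totals, ignition loss, six oxide percentages, the yield, glass mass, are rebuilt at full float precision, as written in the question or the answer, starting from the weights at 417.5 g of glass.
Oxide-by-oxide delivered mass:
  B2O3: 71.02·0.4040 = 28.69 g
  SiO2: 20.59·0.3319 + 250.0·0.9950 = 255.6 g
  Al2O3: 32.19·0.6553 + 250.0·0.003000 = 21.84 g
  CaO: 24.24·0.5622 + 71.02·0.2697 = 32.78 g
  ZrO2: 20.59·0.6671 = 13.74 g
  TiO2: 65.50·0.9900 = 64.84 g
LOI: 20.59·0.001000 + 24.24·0.4378 + 32.19·0.3447 + 250.0·0.002000 + 65.50·0.01000 + 71.02·0.3263 = 46.06 g
Glass = total batch minus LOI = 463.5 − 46.06 = 417.5 g (the oxide masses sum to this)
each oxide over glass, ×100, is wt %

Glass mass = 417.5 g (batch 463.5 − LOI 46.06).
Composition: B2O3 6.873%, SiO2 61.22%, Al2O3 5.232%, CaO 7.852%, ZrO2 3.290%, TiO2 15.53%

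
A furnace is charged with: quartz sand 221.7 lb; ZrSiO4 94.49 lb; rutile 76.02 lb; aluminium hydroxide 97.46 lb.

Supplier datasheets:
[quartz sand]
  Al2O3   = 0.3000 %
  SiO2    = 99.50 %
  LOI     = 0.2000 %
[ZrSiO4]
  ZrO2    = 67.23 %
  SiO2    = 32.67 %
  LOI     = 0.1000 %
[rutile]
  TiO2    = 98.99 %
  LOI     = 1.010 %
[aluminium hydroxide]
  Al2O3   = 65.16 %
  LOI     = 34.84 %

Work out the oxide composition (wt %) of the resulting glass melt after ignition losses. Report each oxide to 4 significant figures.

All internal work keeps full precision from first step to last. Working values are rounded to 4 significant digits wherever printed — each reported result takes just one rounding; all derived quantities are re-derived in full float precision (the four compositions, totals, net glass mass, yield, LOI) from the weighed amounts per 454.4 lb of glass as they appear in problem or answer.
Per-oxide mass from batch:
  ZrO2: 94.49·0.6723 = 63.53 lb
  Al2O3: 221.7·0.003000 + 97.46·0.6516 = 64.17 lb
  TiO2: 76.02·0.9899 = 75.25 lb
  SiO2: 221.7·0.9950 + 94.49·0.3267 = 251.5 lb
LOI: 221.7·0.002000 + 94.49·0.001000 + 76.02·0.01010 + 97.46·0.3484 = 35.26 lb
Glass mass = batch − LOI = 489.7 − 35.26 = 454.4 lb (= Σ oxide masses)
oxide / glass × 100 gives the wt %

Glass mass = 454.4 lb (batch 489.7 − LOI 35.26).
Composition: ZrO2 13.98%, Al2O3 14.12%, TiO2 16.56%, SiO2 55.34%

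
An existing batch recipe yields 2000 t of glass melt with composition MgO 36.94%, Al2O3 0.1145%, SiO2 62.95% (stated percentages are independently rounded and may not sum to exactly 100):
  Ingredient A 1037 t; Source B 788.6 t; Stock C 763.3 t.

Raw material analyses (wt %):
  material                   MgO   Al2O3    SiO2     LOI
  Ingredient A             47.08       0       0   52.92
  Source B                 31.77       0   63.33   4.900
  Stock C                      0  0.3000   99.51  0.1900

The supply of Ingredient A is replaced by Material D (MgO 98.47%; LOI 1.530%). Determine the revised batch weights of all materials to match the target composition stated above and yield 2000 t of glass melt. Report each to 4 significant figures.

Each numeric step maintains full precision at all times; values along the way are shown, with 4-significant-digit rounding, within the worked lines; every reported result is rounded only once. The derived quantities, which include three oxide percentages, LOI, totals, glass mass, yield, are recomputed at full float precision, exactly as printed in problem or answer, from the weighed amounts on 2000 t of glass.
Target oxide masses per 2000 t glass melt:
  MgO: 36.94% × 2000 = 738.8 t
  Al2O3: 0.1145% × 2000 = 2.290 t
  SiO2: 62.95% × 2000 = 1259 t
Balance tally, oxide-wise, from the weights as reported, relative to the basis at hand (summed amounts equal target values net of answer rounding effects):
  MgO: 495.9·0.9847 + 788.6·0.3177 = 738.9 t (target 738.8 t)
  Al2O3: 763.3·0.003000 = 2.290 t (target 2.290 t)
  SiO2: 788.6·0.6333 + 763.3·0.9951 = 1259 t (target 1259 t)
Glass mass check: net batch after ignition = 2000 t (oxide target masses add up to 2000 t; against the stated basis, 2000 t — gaps are rounding artifacts).
Adding the batch up: Σ batch = 2048 t; the LOI term Σ batch·LOI equals 47.68 t; yield, glass over the total, = 97.67%.

Revised batch per 2000 t glass melt:
  Material D: 495.9 t
  Source B: 788.6 t
  Stock C: 763.3 t
Total batch = 2048 t; LOI loss = 47.68 t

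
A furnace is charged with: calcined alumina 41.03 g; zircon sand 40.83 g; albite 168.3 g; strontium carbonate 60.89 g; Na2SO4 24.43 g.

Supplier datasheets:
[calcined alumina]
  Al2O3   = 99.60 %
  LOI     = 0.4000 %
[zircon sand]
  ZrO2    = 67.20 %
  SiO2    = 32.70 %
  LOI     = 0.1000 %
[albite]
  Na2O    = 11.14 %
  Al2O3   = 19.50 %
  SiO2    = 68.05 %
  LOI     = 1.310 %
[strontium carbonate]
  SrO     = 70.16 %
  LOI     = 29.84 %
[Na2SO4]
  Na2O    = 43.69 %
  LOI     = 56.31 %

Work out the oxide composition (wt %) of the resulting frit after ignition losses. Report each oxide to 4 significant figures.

The intermediate values appear, rounded to four significant digits, at each printed step; exact precision is carried in all steps — a single rounding produces every reported number — the derived quantities are carried using the weight values for 301.1 g of glass in full precision (LOI, net glass mass, totals, yield, five oxide percentages), as quoted within the question or the answer.
Mass of each oxide from the mix:
  ZrO2: 40.83·0.6720 = 27.44 g
  Na2O: 168.3·0.1114 + 24.43·0.4369 = 29.42 g
  Al2O3: 41.03·0.9960 + 168.3·0.1950 = 73.68 g
  SrO: 60.89·0.7016 = 42.72 g
  SiO2: 40.83·0.3270 + 168.3·0.6805 = 127.9 g
LOI: 41.03·0.004000 + 40.83·0.001000 + 168.3·0.01310 + 60.89·0.2984 + 24.43·0.5631 = 34.34 g
Resulting glass, batch − LOI: 335.5 − 34.34 = 301.1 g (consistent with Σ oxide mass)
wt % = 100 × oxide mass / glass mass

Glass mass = 301.1 g (batch 335.5 − LOI 34.34).
Composition: ZrO2 9.111%, Na2O 9.770%, Al2O3 24.47%, SrO 14.19%, SiO2 42.46%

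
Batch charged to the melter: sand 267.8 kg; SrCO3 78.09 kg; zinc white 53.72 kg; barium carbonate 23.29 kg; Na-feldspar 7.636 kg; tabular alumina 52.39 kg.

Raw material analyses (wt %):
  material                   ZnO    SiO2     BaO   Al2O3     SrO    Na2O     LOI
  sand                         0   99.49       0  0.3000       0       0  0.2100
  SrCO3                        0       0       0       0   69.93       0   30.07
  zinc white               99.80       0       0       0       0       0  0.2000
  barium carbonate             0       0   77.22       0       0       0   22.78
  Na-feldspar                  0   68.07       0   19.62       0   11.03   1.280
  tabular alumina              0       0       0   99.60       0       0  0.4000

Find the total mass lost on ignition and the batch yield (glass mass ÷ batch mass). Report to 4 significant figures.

Working values appear rounded to four significant figures at each printed step — the working math maintains exact precision in every operation. Each reported figure is rounded just once; the derived quantities (the totals, net glass mass, LOI, the six compositions, the yield) are carried at full precision starting from the weights on 453.2 kg of glass precisely as stated by either problem or answer.
LOI of each material in turn:
  sand: 267.8 × 0.002100 = 0.5624 kg
  SrCO3: 78.09 × 0.3007 = 23.48 kg
  zinc white: 53.72 × 0.002000 = 0.1074 kg
  barium carbonate: 23.29 × 0.2278 = 5.305 kg
  Na-feldspar: 7.636 × 0.01280 = 0.09774 kg
  tabular alumina: 52.39 × 0.004000 = 0.2096 kg
Total LOI = 29.76 kg
Glass = batch − LOI = 482.9 − 29.76 = 453.2 kg

LOI loss = 29.76 kg; glass = 453.2 kg; yield = 93.84%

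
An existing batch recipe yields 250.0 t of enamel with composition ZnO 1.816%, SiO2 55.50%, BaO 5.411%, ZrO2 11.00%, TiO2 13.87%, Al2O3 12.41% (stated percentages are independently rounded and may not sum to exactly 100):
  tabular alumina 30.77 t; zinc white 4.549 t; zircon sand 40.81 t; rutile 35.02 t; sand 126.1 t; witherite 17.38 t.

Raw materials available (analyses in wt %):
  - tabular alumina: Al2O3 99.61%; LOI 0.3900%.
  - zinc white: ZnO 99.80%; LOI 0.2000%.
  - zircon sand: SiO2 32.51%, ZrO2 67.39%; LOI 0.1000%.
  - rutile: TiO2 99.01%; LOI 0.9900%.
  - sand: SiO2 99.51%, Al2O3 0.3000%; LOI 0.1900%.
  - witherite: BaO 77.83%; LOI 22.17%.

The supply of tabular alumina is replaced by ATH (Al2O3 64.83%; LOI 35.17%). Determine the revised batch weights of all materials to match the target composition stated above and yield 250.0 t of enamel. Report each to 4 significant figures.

The intermediate values appear, rounded to four significant digits, across the worked steps. The working math holds exact precision at each step; exactly one rounding goes into each reported result; all derived quantities are re-derived at full float precision (the totals, LOI, net glass mass, yield, six oxide percentages) from the weighed amounts on 250.0 t of glass, exactly as printed in either problem or answer.
Target oxide masses per 250.0 t enamel:
  ZnO: 1.816% × 250.0 = 4.540 t
  SiO2: 55.50% × 250.0 = 138.8 t
  BaO: 5.411% × 250.0 = 13.53 t
  ZrO2: 11.00% × 250.0 = 27.50 t
  TiO2: 13.87% × 250.0 = 34.67 t
  Al2O3: 12.41% × 250.0 = 31.02 t
Checking each oxide sum on the weights just shown, under the basis named above (target by target, the sums agree up to rounding of the answer):
  ZnO: 4.549·0.9980 = 4.540 t (target 4.540 t)
  SiO2: 40.81·0.3251 + 126.1·0.9951 = 138.7 t (target 138.8 t)
  BaO: 17.38·0.7783 = 13.53 t (target 13.53 t)
  ZrO2: 40.81·0.6739 = 27.50 t (target 27.50 t)
  TiO2: 35.02·0.9901 = 34.67 t (target 34.67 t)
  Al2O3: 47.27·0.6483 + 126.1·0.003000 = 31.02 t (target 31.02 t)
Glass mass check: whole batch net of LOI = 250.0 t (summing oxide targets gives 250.0 t; versus the stated basis of 250.0 t — gaps are rounding artifacts).
Batch grand total — Σ batch = 271.1 t; ignition loss, Σ(batch × LOI) = 21.11 t; as yield: glass ÷ batch → 92.21%.

Revised batch per 250.0 t enamel:
  ATH: 47.27 t
  zinc white: 4.549 t
  zircon sand: 40.81 t
  rutile: 35.02 t
  sand: 126.1 t
  witherite: 17.38 t
Total batch = 271.1 t; LOI loss = 21.11 t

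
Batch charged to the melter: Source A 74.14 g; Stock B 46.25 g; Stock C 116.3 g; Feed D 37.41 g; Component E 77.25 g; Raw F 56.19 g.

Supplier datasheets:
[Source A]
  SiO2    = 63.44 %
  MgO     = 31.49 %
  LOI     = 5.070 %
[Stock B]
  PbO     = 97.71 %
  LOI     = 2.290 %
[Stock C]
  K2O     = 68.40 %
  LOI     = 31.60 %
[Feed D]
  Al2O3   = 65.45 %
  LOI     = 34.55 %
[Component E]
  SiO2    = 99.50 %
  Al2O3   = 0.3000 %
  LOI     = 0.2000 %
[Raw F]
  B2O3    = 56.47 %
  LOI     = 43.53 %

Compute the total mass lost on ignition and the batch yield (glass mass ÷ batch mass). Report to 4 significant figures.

Rounding to four significant figures extends to every mid-chain value as displayed — all arithmetic carries full precision all the way through; each reported value takes just one rounding — the derived quantities are computed using the weight values at 328.4 g of glass at full precision (the totals, glass mass, ignition loss, six oxide percentages, yield), as they appear in the question or the answer.
Each material's LOI contribution:
  Source A: 74.14 × 0.05070 = 3.759 g
  Stock B: 46.25 × 0.02290 = 1.059 g
  Stock C: 116.3 × 0.3160 = 36.75 g
  Feed D: 37.41 × 0.3455 = 12.93 g
  Component E: 77.25 × 0.002000 = 0.1545 g
  Raw F: 56.19 × 0.4353 = 24.46 g
Total LOI = 79.11 g
Glass = batch − LOI = 407.5 − 79.11 = 328.4 g

LOI loss = 79.11 g; glass = 328.4 g; yield = 80.59%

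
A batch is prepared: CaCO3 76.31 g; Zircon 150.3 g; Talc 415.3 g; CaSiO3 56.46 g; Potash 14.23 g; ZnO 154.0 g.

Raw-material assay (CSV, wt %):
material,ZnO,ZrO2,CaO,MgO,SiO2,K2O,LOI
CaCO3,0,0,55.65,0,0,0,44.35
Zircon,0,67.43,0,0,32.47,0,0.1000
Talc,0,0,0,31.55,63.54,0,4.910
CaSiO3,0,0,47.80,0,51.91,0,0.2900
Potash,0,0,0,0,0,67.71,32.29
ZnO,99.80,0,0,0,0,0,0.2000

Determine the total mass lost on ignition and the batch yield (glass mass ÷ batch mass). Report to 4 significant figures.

LOI loss = 59.45 g; glass = 807.1 g; yield = 93.14%

In-progress results appear (rounded to 4 significant digits) when written out; exact precision is maintained from start to finish; each reported value takes just one rounding — the derived quantities (LOI, the six compositions, net glass mass, totals, yield) are re-derived using the weight values on 807.1 g of glass at full precision, as quoted within either problem or answer.
Per-material ignition loss:
  CaCO3: 76.31 × 0.4435 = 33.84 g
  Zircon: 150.3 × 0.001000 = 0.1503 g
  Talc: 415.3 × 0.04910 = 20.39 g
  CaSiO3: 56.46 × 0.002900 = 0.1637 g
  Potash: 14.23 × 0.3229 = 4.595 g
  ZnO: 154.0 × 0.002000 = 0.3080 g
Total LOI = 59.45 g
Glass = batch − LOI = 866.6 − 59.45 = 807.1 g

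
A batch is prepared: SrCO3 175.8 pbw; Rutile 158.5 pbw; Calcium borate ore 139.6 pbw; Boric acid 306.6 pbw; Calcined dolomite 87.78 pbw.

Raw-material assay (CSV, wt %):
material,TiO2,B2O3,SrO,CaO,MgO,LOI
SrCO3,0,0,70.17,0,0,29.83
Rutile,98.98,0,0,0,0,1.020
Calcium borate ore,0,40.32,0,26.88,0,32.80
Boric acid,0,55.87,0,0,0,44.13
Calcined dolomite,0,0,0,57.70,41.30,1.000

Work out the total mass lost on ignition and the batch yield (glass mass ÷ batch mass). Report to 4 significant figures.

Values along the way are shown (rounded to 4 significant figures) across the worked steps; all arithmetic runs at full precision in all steps — each reported figure includes exactly one rounding — all derived quantities, including ignition loss, the totals, the yield, glass mass, five oxide percentages, are carried starting from the weights per 632.3 pbw of glass at exact precision as set out in the problem or answer text.
Per-material ignition loss:
  SrCO3: 175.8 × 0.2983 = 52.44 pbw
  Rutile: 158.5 × 0.01020 = 1.617 pbw
  Calcium borate ore: 139.6 × 0.3280 = 45.79 pbw
  Boric acid: 306.6 × 0.4413 = 135.3 pbw
  Calcined dolomite: 87.78 × 0.01000 = 0.8778 pbw
Total LOI = 236.0 pbw
Glass = batch − LOI = 868.3 − 236.0 = 632.3 pbw

LOI loss = 236.0 pbw; glass = 632.3 pbw; yield = 72.82%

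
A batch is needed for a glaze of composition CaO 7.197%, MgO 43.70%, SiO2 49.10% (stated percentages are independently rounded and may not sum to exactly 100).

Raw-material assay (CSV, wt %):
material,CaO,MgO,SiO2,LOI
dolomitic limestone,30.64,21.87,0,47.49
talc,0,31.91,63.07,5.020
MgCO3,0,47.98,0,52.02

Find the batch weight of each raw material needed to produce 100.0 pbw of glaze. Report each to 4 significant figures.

Working values are printed, with 4-significant-digit rounding, across the worked steps. The working math keeps full precision through every step; exactly one rounding goes into every reported result; derived quantities, including totals, yield, three oxide percentages, ignition loss, net glass mass, are recomputed from the weighed amounts on 100.0 pbw of glass at full precision as quoted within question or answer.
Target masses of each oxide per 100.0 pbw glaze:
  CaO: 7.197% × 100.0 = 7.197 pbw
  MgO: 43.70% × 100.0 = 43.70 pbw
  SiO2: 49.10% × 100.0 = 49.10 pbw
Mass-balance tally per oxide with the batch weights as given, per the basis as stated (oxide sums agree with the targets up to rounding of the answer):
  CaO: 23.49·0.3064 = 7.197 pbw (target 7.197 pbw)
  MgO: 23.49·0.2187 + 77.85·0.3191 + 28.60·0.4798 = 43.70 pbw (target 43.70 pbw)
  SiO2: 77.85·0.6307 = 49.10 pbw (target 49.10 pbw)
Glass-mass closure: net batch after ignition = 100.0 pbw (targets for the oxides total 100.0 pbw; stated basis 100.0 pbw — rounding explains the deltas).
Batch total: Σ batch = 129.9 pbw; loss to ignition Σ batch·LOI = 29.94 pbw; yield = glass ÷ total batch = 76.96%.

Batch per 100.0 pbw glaze:
  dolomitic limestone: 23.49 pbw
  talc: 77.85 pbw
  MgCO3: 28.60 pbw
Total batch = 129.9 pbw; LOI loss = 29.94 pbw; yield = 76.96%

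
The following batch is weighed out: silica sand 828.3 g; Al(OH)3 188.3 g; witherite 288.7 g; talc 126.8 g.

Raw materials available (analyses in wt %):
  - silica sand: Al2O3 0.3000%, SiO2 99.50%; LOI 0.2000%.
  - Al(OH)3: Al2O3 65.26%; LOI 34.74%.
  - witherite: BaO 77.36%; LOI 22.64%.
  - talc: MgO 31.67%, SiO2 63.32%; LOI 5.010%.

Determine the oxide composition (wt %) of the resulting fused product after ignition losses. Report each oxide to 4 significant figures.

Glass mass = 1293 g (batch 1432 − LOI 138.8).
Composition: Al2O3 9.694%, MgO 3.105%, BaO 17.27%, SiO2 69.93%

All arithmetic runs at full float precision through the solve; values along the way appear rounded off to 4 significant digits in the working. A single rounding completes every reported result — the derived quantities, including net glass mass, totals, ignition loss, yield, the four compositions, are computed using the weight values on 1293 g of glass at exact precision as quoted within question or answer.
Oxide-by-oxide delivered mass:
  Al2O3: 828.3·0.003000 + 188.3·0.6526 = 125.4 g
  MgO: 126.8·0.3167 = 40.16 g
  BaO: 288.7·0.7736 = 223.3 g
  SiO2: 828.3·0.9950 + 126.8·0.6332 = 904.4 g
LOI: 828.3·0.002000 + 188.3·0.3474 + 288.7·0.2264 + 126.8·0.05010 = 138.8 g
Glass = total batch minus LOI = 1432 − 138.8 = 1293 g (the oxide masses sum to this)
percent share: oxide ÷ glass, ×100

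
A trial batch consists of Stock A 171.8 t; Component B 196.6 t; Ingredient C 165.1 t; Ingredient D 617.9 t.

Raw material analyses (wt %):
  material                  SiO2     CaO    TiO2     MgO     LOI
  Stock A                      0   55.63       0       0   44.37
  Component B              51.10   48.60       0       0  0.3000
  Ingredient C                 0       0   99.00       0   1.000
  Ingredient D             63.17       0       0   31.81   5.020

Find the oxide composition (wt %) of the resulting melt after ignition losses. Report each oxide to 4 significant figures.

The intermediate values are printed (rounded to four significant figures) at each printed step; every computation carries full float precision through the solve. Each reported number is rounded once only — all derived quantities are re-derived starting from the weights at 1042 t of glass in full precision (four oxide percentages, glass mass, totals, the yield, LOI) as quoted within question or answer.
Oxide masses out of the charge:
  SiO2: 196.6·0.5110 + 617.9·0.6317 = 490.8 t
  CaO: 171.8·0.5563 + 196.6·0.4860 = 191.1 t
  TiO2: 165.1·0.9900 = 163.4 t
  MgO: 617.9·0.3181 = 196.6 t
LOI: 171.8·0.4437 + 196.6·0.003000 + 165.1·0.01000 + 617.9·0.05020 = 109.5 t
Glass mass = batch − LOI = 1151 − 109.5 = 1042 t (= Σ oxide masses)
each wt % is 100 × oxide ÷ glass

Glass mass = 1042 t (batch 1151 − LOI 109.5).
Composition: SiO2 47.10%, CaO 18.34%, TiO2 15.69%, MgO 18.86%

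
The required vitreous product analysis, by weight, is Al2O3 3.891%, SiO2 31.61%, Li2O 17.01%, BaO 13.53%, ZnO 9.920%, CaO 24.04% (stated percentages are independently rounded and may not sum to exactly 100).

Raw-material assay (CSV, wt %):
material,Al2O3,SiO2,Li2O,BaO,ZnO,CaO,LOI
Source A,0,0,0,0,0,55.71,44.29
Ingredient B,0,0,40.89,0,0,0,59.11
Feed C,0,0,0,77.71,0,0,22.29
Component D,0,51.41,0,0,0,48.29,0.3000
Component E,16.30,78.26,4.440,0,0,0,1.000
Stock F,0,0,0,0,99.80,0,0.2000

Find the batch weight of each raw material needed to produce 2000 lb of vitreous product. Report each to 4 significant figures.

Values along the way are displayed rounded to four significant digits; every computation keeps exact precision through the solve; exactly one rounding lands on each reported figure. The derived quantities are carried at exact precision (net glass mass, yield, the totals, the six compositions, LOI) from the batch weights for 2000 lb of glass, exactly as printed in the question or the answer.
Oxide mass targets, per 2000 lb vitreous product:
  Al2O3: 3.891% × 2000 = 77.82 lb
  SiO2: 31.61% × 2000 = 632.2 lb
  Li2O: 17.01% × 2000 = 340.2 lb
  BaO: 13.53% × 2000 = 270.6 lb
  ZnO: 9.920% × 2000 = 198.4 lb
  CaO: 24.04% × 2000 = 480.8 lb
Balance tally, oxide-wise, using the reported weights, under the basis named above (oxide sums agree with the targets net of answer rounding effects):
  Al2O3: 477.4·0.1630 = 77.82 lb (target 77.82 lb)
  SiO2: 503.0·0.5141 + 477.4·0.7826 = 632.2 lb (target 632.2 lb)
  Li2O: 780.1·0.4089 + 477.4·0.04440 = 340.2 lb (target 340.2 lb)
  BaO: 348.2·0.7771 = 270.6 lb (target 270.6 lb)
  ZnO: 198.8·0.9980 = 198.4 lb (target 198.4 lb)
  CaO: 427.1·0.5571 + 503.0·0.4829 = 480.8 lb (target 480.8 lb)
The glass-mass cross-check: whole batch net of LOI = 2000 lb (oxide target masses add up to 2000 lb; the stated basis being 2000 lb — gaps are rounding artifacts).
Batch total: Σ batch = 2735 lb; the LOI term Σ batch·LOI equals 734.6 lb; the yield ratio, glass ÷ batch: 73.14%.

Batch per 2000 lb vitreous product:
  Source A: 427.1 lb
  Ingredient B: 780.1 lb
  Feed C: 348.2 lb
  Component D: 503.0 lb
  Component E: 477.4 lb
  Stock F: 198.8 lb
Total batch = 2735 lb; LOI loss = 734.6 lb; yield = 73.14%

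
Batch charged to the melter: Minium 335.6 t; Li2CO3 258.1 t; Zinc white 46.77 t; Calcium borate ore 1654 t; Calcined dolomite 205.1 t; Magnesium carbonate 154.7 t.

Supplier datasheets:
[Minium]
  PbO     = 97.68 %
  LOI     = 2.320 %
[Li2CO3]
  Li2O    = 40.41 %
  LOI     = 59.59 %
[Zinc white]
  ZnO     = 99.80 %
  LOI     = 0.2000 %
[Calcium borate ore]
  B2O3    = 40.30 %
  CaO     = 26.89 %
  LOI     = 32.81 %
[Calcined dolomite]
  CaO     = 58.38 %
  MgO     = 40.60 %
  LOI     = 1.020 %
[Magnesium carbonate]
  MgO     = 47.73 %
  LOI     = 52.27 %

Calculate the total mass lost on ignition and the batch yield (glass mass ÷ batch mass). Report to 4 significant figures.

LOI loss = 787.3 t; glass = 1867 t; yield = 70.34%

The working math runs at full precision all the way through. Intermediates appear (rounded to 4 significant digits) between the steps. Every reported result includes exactly one rounding — derived quantities (totals, LOI, glass mass, the six compositions, the yield) are recomputed at full float precision starting from the weights per 1867 t of glass, as set out in the problem or the answer.
Per-material ignition loss:
  Minium: 335.6 × 0.02320 = 7.786 t
  Li2CO3: 258.1 × 0.5959 = 153.8 t
  Zinc white: 46.77 × 0.002000 = 0.09354 t
  Calcium borate ore: 1654 × 0.3281 = 542.7 t
  Calcined dolomite: 205.1 × 0.01020 = 2.092 t
  Magnesium carbonate: 154.7 × 0.5227 = 80.86 t
Total LOI = 787.3 t
Glass = batch − LOI = 2654 − 787.3 = 1867 t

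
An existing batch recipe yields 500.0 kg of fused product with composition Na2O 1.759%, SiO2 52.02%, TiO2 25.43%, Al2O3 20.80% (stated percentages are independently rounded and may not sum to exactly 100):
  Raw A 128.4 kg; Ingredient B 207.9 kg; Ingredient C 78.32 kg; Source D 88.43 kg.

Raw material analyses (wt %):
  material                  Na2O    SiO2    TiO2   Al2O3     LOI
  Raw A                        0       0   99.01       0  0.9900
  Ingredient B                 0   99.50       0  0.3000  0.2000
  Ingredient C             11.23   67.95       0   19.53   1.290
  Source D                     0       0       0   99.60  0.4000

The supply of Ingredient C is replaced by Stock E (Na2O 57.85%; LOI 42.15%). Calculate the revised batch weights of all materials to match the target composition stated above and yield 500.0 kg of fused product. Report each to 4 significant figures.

Values along the way are printed rounded to 4 significant figures in the printout — every computation runs at exact precision in every operation. Every reported figure undergoes a single rounding; derived quantities (ignition loss, four oxide percentages, totals, net glass mass, yield) are rebuilt at full precision starting from the weights for 500.0 kg of glass, as set out in the problem or the answer.
The oxide mass targets at 500.0 kg fused product:
  Na2O: 1.759% × 500.0 = 8.795 kg
  SiO2: 52.02% × 500.0 = 260.1 kg
  TiO2: 25.43% × 500.0 = 127.2 kg
  Al2O3: 20.80% × 500.0 = 104.0 kg
Sums-versus-targets review on the weights just shown, under the basis named above (every target is met by its sum within answer rounding):
  Na2O: 15.20·0.5785 = 8.793 kg (target 8.795 kg)
  SiO2: 261.4·0.9950 = 260.1 kg (target 260.1 kg)
  TiO2: 128.4·0.9901 = 127.1 kg (target 127.2 kg)
  Al2O3: 261.4·0.003000 + 103.6·0.9960 = 104.0 kg (target 104.0 kg)
Mass balance on the glass: total charge less LOI = 500.0 kg (summing oxide targets gives 500.0 kg; the stated basis being 500.0 kg — gaps are rounding artifacts).
Batch grand total — Σ batch = 508.6 kg; loss to ignition Σ batch·LOI = 8.615 kg; glass ÷ batch gives a yield of 98.31%.

Revised batch per 500.0 kg fused product:
  Raw A: 128.4 kg
  Ingredient B: 261.4 kg
  Stock E: 15.20 kg
  Source D: 103.6 kg
Total batch = 508.6 kg; LOI loss = 8.615 kg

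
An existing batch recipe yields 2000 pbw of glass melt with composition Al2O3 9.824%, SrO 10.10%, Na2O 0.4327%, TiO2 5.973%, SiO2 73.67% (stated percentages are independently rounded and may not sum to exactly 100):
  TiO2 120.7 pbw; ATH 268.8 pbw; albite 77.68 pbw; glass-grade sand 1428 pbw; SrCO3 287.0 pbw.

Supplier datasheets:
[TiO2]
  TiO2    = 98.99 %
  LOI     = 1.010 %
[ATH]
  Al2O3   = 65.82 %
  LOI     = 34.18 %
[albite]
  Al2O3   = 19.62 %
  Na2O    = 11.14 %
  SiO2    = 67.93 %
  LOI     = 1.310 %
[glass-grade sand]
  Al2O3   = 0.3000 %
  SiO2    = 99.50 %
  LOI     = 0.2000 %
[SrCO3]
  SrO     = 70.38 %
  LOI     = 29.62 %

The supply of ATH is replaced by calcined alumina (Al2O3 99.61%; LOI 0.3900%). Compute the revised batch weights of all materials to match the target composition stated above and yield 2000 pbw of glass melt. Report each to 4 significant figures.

Values along the way are rounded to four significant digits when quoted. Each numeric step runs at full precision through every step. A single rounding yields every reported number; all derived quantities, including the five compositions, totals, glass mass, the yield, LOI, are re-derived from the batch weights per 2000 pbw of glass at full float precision, as given in the question or the answer.
The oxide mass targets at 2000 pbw glass melt:
  Al2O3: 9.824% × 2000 = 196.5 pbw
  SrO: 10.10% × 2000 = 202.0 pbw
  Na2O: 0.4327% × 2000 = 8.654 pbw
  TiO2: 5.973% × 2000 = 119.5 pbw
  SiO2: 73.67% × 2000 = 1473 pbw
A balance pass over the oxides, given the weights on record, relative to the basis at hand (delivered sums recover each target inside rounding margins):
  Al2O3: 177.6·0.9961 + 77.68·0.1962 + 1428·0.003000 = 196.4 pbw (target 196.5 pbw)
  SrO: 287.0·0.7038 = 202.0 pbw (target 202.0 pbw)
  Na2O: 77.68·0.1114 = 8.654 pbw (target 8.654 pbw)
  TiO2: 120.7·0.9899 = 119.5 pbw (target 119.5 pbw)
  SiO2: 77.68·0.6793 + 1428·0.9950 = 1474 pbw (target 1473 pbw)
Consistency of the glass mass: total charge less LOI = 2000 pbw (oxide target masses add up to 2000 pbw; with the basis standing at 2000 pbw — any gap is answer rounding).
Batch grand total — Σ batch = 2091 pbw; LOI loss = Σ batch·LOI = 90.79 pbw; the yield ratio, glass ÷ batch: 95.66%.

Revised batch per 2000 pbw glass melt:
  TiO2: 120.7 pbw
  calcined alumina: 177.6 pbw
  albite: 77.68 pbw
  glass-grade sand: 1428 pbw
  SrCO3: 287.0 pbw
Total batch = 2091 pbw; LOI loss = 90.79 pbw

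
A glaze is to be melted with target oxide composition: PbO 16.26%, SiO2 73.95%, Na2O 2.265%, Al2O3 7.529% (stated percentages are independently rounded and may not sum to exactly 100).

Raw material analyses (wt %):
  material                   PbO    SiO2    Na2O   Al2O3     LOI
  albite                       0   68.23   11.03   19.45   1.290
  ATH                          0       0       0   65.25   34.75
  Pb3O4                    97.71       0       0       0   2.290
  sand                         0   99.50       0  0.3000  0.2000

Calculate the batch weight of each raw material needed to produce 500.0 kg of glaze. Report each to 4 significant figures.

Working values are displayed, with 4-significant-digit rounding, when written out — the working math runs at full precision from first step to last; every reported figure sees exactly one rounding — derived quantities, including the yield, the four compositions, LOI, the totals, glass mass, are recomputed starting from the weights for 500.0 kg of glass in full float precision, as written in problem or answer.
The oxide mass targets at 500.0 kg glaze:
  PbO: 16.26% × 500.0 = 81.30 kg
  SiO2: 73.95% × 500.0 = 369.8 kg
  Na2O: 2.265% × 500.0 = 11.32 kg
  Al2O3: 7.529% × 500.0 = 37.65 kg
Oxide-by-oxide audit applying the batch weights above, for the quoted basis mass (target by target, the sums agree exact up to rounding of places):
  PbO: 83.21·0.9771 = 81.30 kg (target 81.30 kg)
  SiO2: 102.7·0.6823 + 301.2·0.9950 = 369.8 kg (target 369.8 kg)
  Na2O: 102.7·0.1103 = 11.33 kg (target 11.32 kg)
  Al2O3: 102.7·0.1945 + 25.70·0.6525 + 301.2·0.003000 = 37.65 kg (target 37.65 kg)
The glass-mass cross-check: total charge less LOI = 500.0 kg (summing oxide targets gives 500.0 kg; basis as stated: 500.0 kg — rounding explains the deltas).
Total batch = Σ batch = 512.8 kg; Σ batch·LOI gives LOI loss = 12.76 kg; yield: glass divided by total = 97.51%.

Batch per 500.0 kg glaze:
  albite: 102.7 kg
  ATH: 25.70 kg
  Pb3O4: 83.21 kg
  sand: 301.2 kg
Total batch = 512.8 kg; LOI loss = 12.76 kg; yield = 97.51%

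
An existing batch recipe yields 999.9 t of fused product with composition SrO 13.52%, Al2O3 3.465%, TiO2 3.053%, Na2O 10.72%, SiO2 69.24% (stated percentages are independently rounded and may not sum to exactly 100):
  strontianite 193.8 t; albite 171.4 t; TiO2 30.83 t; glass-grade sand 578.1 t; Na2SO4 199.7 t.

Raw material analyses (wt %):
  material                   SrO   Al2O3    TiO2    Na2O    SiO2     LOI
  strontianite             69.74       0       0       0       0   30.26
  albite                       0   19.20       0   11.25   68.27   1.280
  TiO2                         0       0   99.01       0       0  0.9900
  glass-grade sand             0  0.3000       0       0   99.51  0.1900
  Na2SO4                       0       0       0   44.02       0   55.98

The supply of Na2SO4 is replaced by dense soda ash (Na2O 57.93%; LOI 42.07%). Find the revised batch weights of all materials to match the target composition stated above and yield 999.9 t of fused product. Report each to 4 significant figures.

Revised batch per 999.9 t fused product:
  strontianite: 193.8 t
  albite: 171.4 t
  TiO2: 30.83 t
  glass-grade sand: 578.1 t
  dense soda ash: 151.7 t
Total batch = 1126 t; LOI loss = 126.1 t

Each numeric step carries full precision throughout; values along the way are printed, rounded to four significant digits, in the working. Each reported figure is rounded a single time. The derived quantities, which include the yield, LOI, totals, glass mass, the five compositions, are rebuilt in full float precision, as set out in the question or the answer, using the weight values for 999.9 t of glass.
The oxide mass targets at 999.9 t fused product:
  SrO: 13.52% × 999.9 = 135.2 t
  Al2O3: 3.465% × 999.9 = 34.65 t
  TiO2: 3.053% × 999.9 = 30.53 t
  Na2O: 10.72% × 999.9 = 107.2 t
  SiO2: 69.24% × 999.9 = 692.3 t
Balance tally, oxide-wise, applying the batch weights above, on the stated basis (delivered sums recover each target net of answer rounding effects):
  SrO: 193.8·0.6974 = 135.2 t (target 135.2 t)
  Al2O3: 171.4·0.1920 + 578.1·0.003000 = 34.64 t (target 34.65 t)
  TiO2: 30.83·0.9901 = 30.52 t (target 30.53 t)
  Na2O: 171.4·0.1125 + 151.7·0.5793 = 107.2 t (target 107.2 t)
  SiO2: 171.4·0.6827 + 578.1·0.9951 = 692.3 t (target 692.3 t)
Glass mass check: the batch minus its LOI: 999.8 t (the targets, summed, come to 999.9 t; stated basis 999.9 t — any gap is answer rounding).
Total batch = Σ batch = 1126 t; loss to ignition Σ batch·LOI = 126.1 t; glass ÷ batch gives a yield of 88.80%.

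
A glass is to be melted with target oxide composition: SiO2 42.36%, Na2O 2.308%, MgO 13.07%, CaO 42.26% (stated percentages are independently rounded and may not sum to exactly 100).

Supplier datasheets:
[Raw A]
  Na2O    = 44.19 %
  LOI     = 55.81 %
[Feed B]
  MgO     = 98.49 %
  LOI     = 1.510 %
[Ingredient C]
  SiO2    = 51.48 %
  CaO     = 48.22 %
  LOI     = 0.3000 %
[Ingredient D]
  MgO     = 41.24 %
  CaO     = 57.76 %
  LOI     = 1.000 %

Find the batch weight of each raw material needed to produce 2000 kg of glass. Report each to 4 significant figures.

Batch per 2000 kg glass:
  Raw A: 104.5 kg
  Feed B: 228.0 kg
  Ingredient C: 1646 kg
  Ingredient D: 89.42 kg
Total batch = 2068 kg; LOI loss = 67.60 kg; yield = 96.73%

Intermediates are displayed, with 4-significant-figure rounding, across the worked steps — the whole derivation carries full float precision end to end; each reported number takes a single rounding. The derived quantities are re-derived starting from the weights per 2000 kg of glass in full precision (totals, LOI, four oxide percentages, glass mass, yield) as quoted within the problem or the answer.
Oxide-by-oxide targets in 2000 kg glass:
  SiO2: 42.36% × 2000 = 847.2 kg
  Na2O: 2.308% × 2000 = 46.16 kg
  MgO: 13.07% × 2000 = 261.4 kg
  CaO: 42.26% × 2000 = 845.2 kg
Mass-balance tally per oxide given the weights on record, for the quoted basis mass (summed amounts equal target values modulo rounding of the values):
  SiO2: 1646·0.5148 = 847.4 kg (target 847.2 kg)
  Na2O: 104.5·0.4419 = 46.18 kg (target 46.16 kg)
  MgO: 228.0·0.9849 + 89.42·0.4124 = 261.4 kg (target 261.4 kg)
  CaO: 1646·0.4822 + 89.42·0.5776 = 845.4 kg (target 845.2 kg)
Glass mass check: batch total minus LOI = 2000 kg (the targets, summed, come to 2000 kg; the stated basis being 2000 kg — gaps are rounding artifacts).
Adding the batch up: Σ batch = 2068 kg; Σ batch·LOI gives LOI loss = 67.60 kg; yield, glass over the total, = 96.73%.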